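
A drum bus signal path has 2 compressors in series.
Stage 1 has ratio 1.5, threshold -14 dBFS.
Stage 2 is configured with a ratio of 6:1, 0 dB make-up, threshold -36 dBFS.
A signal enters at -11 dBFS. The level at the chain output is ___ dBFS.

-32 dBFS

Stage 1: -11 dBFS is 3 dB over -14 dBFS; at 1.5:1 that becomes 2 dB over, giving -12 dBFS.
Stage 2: -12 dBFS is 24 dB over -36 dBFS; at 6:1 that becomes 4 dB over, giving -32 dBFS.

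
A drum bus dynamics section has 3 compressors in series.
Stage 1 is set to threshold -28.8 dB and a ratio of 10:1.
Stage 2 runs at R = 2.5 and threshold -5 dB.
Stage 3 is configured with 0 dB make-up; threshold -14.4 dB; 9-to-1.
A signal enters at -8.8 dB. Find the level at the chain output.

Stage 1: 20 dB above -28.8 dB, reduced 10:1 to 2 dB above → -26.8 dB.
Stage 2: below threshold (-26.8 ≤ -5); passes unchanged; output -26.8 dB.
Stage 3: below threshold (-26.8 ≤ -14.4); passes unchanged; output -26.8 dB.

-26.8 dB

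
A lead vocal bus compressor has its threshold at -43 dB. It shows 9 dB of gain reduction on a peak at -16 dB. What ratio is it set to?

Input overshoot = -16 − (-43) = 27 dB.
Output overshoot = 27 − 9 = 18 dB.
Ratio = input overshoot / output overshoot = 27 / 18 = 1.5.

1.5:1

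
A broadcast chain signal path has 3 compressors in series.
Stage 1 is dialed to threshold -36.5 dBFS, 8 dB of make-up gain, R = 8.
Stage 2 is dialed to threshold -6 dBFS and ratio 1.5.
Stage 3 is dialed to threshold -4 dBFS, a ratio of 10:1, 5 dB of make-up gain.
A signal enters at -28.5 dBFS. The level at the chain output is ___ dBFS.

-22.5 dBFS

Stage 1: overshoot 8 dB → 8/8 = 1 dB → -35.5 dBFS; +8 dB make-up → -27.5 dBFS.
Stage 2: -27.5 dBFS is at or below the -6 dBFS threshold — no compression; output -27.5 dBFS.
Stage 3: -27.5 dBFS ≤ -4 dBFS, so stage 3 doesn't engage; make-up brings it to -22.5 dBFS.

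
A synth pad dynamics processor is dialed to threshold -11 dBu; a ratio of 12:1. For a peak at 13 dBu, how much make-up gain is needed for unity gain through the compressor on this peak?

22 dB

Overshoot 24 dB → 24/12 = 2 dB after compression, so the compressed level is -11 + 2 = -9 dBu.
Make-up = target − compressed = 13 − (-9) = 22 dB.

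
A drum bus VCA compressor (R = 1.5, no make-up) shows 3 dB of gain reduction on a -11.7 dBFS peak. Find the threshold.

Input is 9 dB above T (since output overshoot × R = input overshoot: (-14.7 − T)·1.5 = -11.7 − T gives T = -20.7 dBFS).
Check: -20.7 + (-11.7 − (-20.7))/1.5 = -20.7 + 6 = -14.7 dBFS. ✓

-20.7 dBFS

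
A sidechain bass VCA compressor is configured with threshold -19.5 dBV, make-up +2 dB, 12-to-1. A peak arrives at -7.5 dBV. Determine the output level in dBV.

The input is 12 dB above the -19.5 dBV threshold.
At 12:1 the overshoot is divided by 12, leaving 1 dB above threshold.
So the level is -19.5 + 1 = -18.5 dBV; make-up adds 2 dB, giving -16.5 dBV.

-16.5 dBV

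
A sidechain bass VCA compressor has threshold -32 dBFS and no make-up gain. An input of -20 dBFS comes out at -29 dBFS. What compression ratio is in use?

4:1

Input overshoot = -20 − (-32) = 12 dB; output overshoot = -29 − (-32) = 3 dB.
Ratio = 12 / 3 = 4.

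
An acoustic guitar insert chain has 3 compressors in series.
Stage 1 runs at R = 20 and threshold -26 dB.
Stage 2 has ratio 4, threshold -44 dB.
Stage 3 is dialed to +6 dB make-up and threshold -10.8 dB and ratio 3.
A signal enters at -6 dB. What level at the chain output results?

-33.25 dB

Stage 1: -6 dB is 20 dB over -26 dB; at 20:1 that becomes 1 dB over, giving -25 dB.
Stage 2: overshoot 19 dB → 19/4 = 4.75 dB → -39.25 dB.
Stage 3: -39.25 dB is at or below the -10.8 dB threshold — no compression; make-up brings it to -33.25 dB.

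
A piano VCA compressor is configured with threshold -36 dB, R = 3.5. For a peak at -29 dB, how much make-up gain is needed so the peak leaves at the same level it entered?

Without make-up, output = threshold + overshoot/3.5 = -36 + 2 = -34 dB.
Gap to target: 5 dB.

5 dB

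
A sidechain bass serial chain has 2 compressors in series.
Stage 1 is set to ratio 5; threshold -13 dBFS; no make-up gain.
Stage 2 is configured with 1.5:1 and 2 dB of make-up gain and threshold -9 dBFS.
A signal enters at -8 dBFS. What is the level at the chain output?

-10 dBFS

Stage 1: 5 dB above -13 dBFS, reduced 5:1 to 1 dB above → -12 dBFS.
Stage 2: -12 dBFS is at or below the -9 dBFS threshold — no compression; make-up brings it to -10 dBFS.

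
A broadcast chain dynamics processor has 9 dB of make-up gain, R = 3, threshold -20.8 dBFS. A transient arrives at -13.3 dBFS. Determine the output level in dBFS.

-13.3 dBFS sits 7.5 dB over threshold.
The 7.5 dB excess becomes 2.5 dB after 3:1 reduction.
Output = -20.8 + 2.5 = -18.3 dBFS; make-up adds 9 dB, giving -9.3 dBFS.

-9.3 dBFS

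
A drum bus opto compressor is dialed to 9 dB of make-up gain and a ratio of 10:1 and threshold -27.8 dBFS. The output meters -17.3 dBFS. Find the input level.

-12.8 dBFS

Stripping the +9 dB make-up gives -26.3 dBFS at the gain stage.
Post-compression overshoot = -26.3 − (-27.8) = 1.5 dB.
Before 10:1 compression the overshoot was 1.5 × 10 = 15 dB, so input = -27.8 + 15 = -12.8 dBFS.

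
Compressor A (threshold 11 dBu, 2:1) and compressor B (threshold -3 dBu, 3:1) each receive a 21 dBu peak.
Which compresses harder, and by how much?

A: GR = 10 − 10/2 = 5 dB.
B: GR = 24 − 24/3 = 16 dB.
B reduces 11 dB more.

B, by 11 dB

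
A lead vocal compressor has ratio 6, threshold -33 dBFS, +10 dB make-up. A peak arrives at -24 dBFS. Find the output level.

-21.5 dBFS

-24 dBFS sits 9 dB over threshold.
At 6:1 the overshoot is divided by 6, leaving 1.5 dB above threshold.
So the level is -33 + 1.5 = -31.5 dBFS; make-up adds 10 dB, giving -21.5 dBFS.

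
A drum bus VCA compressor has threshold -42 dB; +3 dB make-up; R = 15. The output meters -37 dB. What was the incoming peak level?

-12 dB

Before make-up, the level was -37 − 3 = -40 dB.
That's 2 dB above the -42 dB threshold.
Before 15:1 compression the overshoot was 2 × 15 = 30 dB, so input = -42 + 30 = -12 dB.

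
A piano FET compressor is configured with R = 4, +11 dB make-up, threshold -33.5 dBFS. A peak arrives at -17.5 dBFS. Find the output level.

Overshoot: -17.5 − (-33.5) = 16 dB.
4:1 compression reduces that to 16/4 = 4 dB over.
That puts the output at -29.5 dBFS; make-up adds 11 dB, giving -18.5 dBFS.

-18.5 dBFS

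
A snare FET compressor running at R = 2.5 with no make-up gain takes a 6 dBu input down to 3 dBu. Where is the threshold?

1 dBu

Gain reduction = 6 − 3 = 3 dB; output overshoot = GR / (R − 1) = 3 / 1.5 = 2 dB.
Threshold = output − output overshoot = 3 − 2 = 1 dBu.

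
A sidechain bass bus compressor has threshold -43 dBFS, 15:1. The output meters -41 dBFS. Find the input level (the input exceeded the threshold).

-13 dBFS

The compressed level sits -41 − (-43) = 2 dB over threshold.
Input overshoot = R × output overshoot = 30 dB → input = -43 + 30 = -13 dBFS.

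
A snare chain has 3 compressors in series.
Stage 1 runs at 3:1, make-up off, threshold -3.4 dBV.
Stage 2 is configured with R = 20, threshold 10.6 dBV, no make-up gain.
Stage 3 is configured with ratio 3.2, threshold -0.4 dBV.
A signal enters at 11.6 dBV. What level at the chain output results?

Stage 1: 15 dB above -3.4 dBV, reduced 3:1 to 5 dB above → 1.6 dBV.
Stage 2: 1.6 dBV ≤ 10.6 dBV, so stage 2 doesn't engage; output 1.6 dBV.
Stage 3: overshoot 2 dB → 2/3.2 = 0.625 dB → 0.225 dBV.

0.225 dBV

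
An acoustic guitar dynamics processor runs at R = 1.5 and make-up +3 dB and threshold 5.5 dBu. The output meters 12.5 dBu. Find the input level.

11.5 dBu

Before make-up, the level was 12.5 − 3 = 9.5 dBu.
Post-compression overshoot = 9.5 − 5.5 = 4 dB.
Input overshoot = R × output overshoot = 6 dB → input = 5.5 + 6 = 11.5 dBu.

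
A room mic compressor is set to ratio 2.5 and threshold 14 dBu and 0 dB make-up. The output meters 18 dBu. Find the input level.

That's 4 dB above the 14 dBu threshold.
Undo the ratio: input overshoot = 4 × 2.5 = 10 dB, giving input = 24 dBu.

24 dBu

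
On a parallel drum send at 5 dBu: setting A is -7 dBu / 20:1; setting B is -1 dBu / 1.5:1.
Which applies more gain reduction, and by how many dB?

A, by 9.4 dB

A: overshoot 12 dB → output overshoot 0.6 dB → GR 11.4 dB.
B: overshoot 6 dB → output overshoot 4 dB → GR 2 dB.
Difference: 9.4 dB in favour of A.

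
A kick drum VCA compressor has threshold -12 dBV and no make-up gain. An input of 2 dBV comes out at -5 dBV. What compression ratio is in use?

Input overshoot = 2 − (-12) = 14 dB; output overshoot = -5 − (-12) = 7 dB.
Ratio = 14 / 7 = 2.

2:1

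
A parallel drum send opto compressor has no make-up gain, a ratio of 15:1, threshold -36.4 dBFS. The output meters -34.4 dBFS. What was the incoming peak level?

-6.4 dBFS

That's 2 dB above the -36.4 dBFS threshold.
Before 15:1 compression the overshoot was 2 × 15 = 30 dB, so input = -36.4 + 30 = -6.4 dBFS.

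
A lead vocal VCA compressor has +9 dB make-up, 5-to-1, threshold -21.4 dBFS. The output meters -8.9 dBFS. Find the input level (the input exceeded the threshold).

-3.9 dBFS

Remove make-up: -8.9 − 9 = -17.9 dBFS.
That's 3.5 dB above the -21.4 dBFS threshold.
Input overshoot = R × output overshoot = 17.5 dB → input = -21.4 + 17.5 = -3.9 dBFS.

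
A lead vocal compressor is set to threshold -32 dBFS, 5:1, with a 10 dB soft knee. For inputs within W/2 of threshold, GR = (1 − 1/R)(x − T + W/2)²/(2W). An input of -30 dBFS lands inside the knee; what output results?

-31.96 dBFS

x − T + W/2 = -30 − (-32) + 5 = 7.
GR = (1 − 1/5) × 7² / 20 = 0.8 × 49 / 20 = 1.96 dB.
Output = -30 − 1.96 = -31.96 dBFS.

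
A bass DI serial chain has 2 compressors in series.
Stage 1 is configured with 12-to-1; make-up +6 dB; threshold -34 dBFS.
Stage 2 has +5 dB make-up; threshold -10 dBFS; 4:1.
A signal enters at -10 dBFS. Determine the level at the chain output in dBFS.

Stage 1: 24 dB above -34 dBFS, reduced 12:1 to 2 dB above → -32 dBFS; +6 dB make-up → -26 dBFS.
Stage 2: -26 dBFS ≤ -10 dBFS, so stage 2 doesn't engage; make-up brings it to -21 dBFS.

-21 dBFS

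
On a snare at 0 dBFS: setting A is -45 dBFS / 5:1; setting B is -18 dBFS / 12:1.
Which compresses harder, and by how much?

A: overshoot 45 dB → output overshoot 9 dB → GR 36 dB.
B: overshoot 18 dB → output overshoot 1.5 dB → GR 16.5 dB.
Difference: 19.5 dB in favour of A.

A, by 19.5 dB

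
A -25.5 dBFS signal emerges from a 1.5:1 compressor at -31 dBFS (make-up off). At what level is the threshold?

-42 dBFS

Input is 16.5 dB above T (since output overshoot × R = input overshoot: (-31 − T)·1.5 = -25.5 − T gives T = -42 dBFS).
Check: -42 + (-25.5 − (-42))/1.5 = -42 + 11 = -31 dBFS. ✓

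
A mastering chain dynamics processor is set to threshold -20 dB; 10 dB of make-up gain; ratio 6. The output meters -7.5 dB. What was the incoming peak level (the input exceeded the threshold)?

-5 dB

Remove make-up: -7.5 − 10 = -17.5 dB.
The compressed level sits -17.5 − (-20) = 2.5 dB over threshold.
Undo the ratio: input overshoot = 2.5 × 6 = 15 dB, giving input = -5 dB.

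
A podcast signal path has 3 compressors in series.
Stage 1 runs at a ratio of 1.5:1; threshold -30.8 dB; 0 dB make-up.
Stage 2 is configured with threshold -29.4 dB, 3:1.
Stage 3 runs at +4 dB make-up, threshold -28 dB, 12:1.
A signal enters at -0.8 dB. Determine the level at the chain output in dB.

Stage 1: 30 dB above -30.8 dB, reduced 1.5:1 to 20 dB above → -10.8 dB.
Stage 2: -10.8 dB is 18.6 dB over -29.4 dB; at 3:1 that becomes 6.2 dB over, giving -23.2 dB.
Stage 3: -23.2 dB is 4.8 dB over -28 dB; at 12:1 that becomes 0.4 dB over, giving -27.6 dB; +4 dB make-up → -23.6 dB.

-23.6 dB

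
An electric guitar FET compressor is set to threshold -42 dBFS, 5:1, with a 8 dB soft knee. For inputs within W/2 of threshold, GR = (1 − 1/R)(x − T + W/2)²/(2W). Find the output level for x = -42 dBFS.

-42.8 dBFS

x − T + W/2 = -42 − (-42) + 4 = 4.
GR = (1 − 1/5) × 4² / 16 = 0.8 × 16 / 16 = 0.8 dB.
Output = -42 − 0.8 = -42.8 dBFS.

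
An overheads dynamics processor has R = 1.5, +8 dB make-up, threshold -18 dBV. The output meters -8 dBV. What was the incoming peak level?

Remove make-up: -8 − 8 = -16 dBV.
Post-compression overshoot = -16 − (-18) = 2 dB.
Before 1.5:1 compression the overshoot was 2 × 1.5 = 3 dB, so input = -18 + 3 = -15 dBV.

-15 dBV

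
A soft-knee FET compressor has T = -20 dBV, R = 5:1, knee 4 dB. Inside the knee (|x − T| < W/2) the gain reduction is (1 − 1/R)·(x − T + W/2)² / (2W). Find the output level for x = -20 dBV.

x − T + W/2 = -20 − (-20) + 2 = 2.
GR = (1 − 1/5) × 2² / 8 = 0.8 × 4 / 8 = 0.4 dB.
Output = -20 − 0.4 = -20.4 dBV.

-20.4 dBV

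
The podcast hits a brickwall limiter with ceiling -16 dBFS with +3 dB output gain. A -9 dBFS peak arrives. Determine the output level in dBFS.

The limiter clamps the peak to its -16 dBFS ceiling.
Output gain then adds 3 dB: -16 + 3 = -13 dBFS.

-13 dBFS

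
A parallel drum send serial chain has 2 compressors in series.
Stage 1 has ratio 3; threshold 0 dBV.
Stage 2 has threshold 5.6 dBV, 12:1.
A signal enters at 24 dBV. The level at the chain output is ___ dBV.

5.8 dBV

Stage 1: 24 dBV is 24 dB over 0 dBV; at 3:1 that becomes 8 dB over, giving 8 dBV.
Stage 2: 2.4 dB above 5.6 dBV, reduced 12:1 to 0.2 dB above → 5.8 dBV.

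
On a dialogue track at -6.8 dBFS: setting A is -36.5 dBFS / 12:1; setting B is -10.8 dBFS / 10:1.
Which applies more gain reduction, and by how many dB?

A: 29.7 dB over, compressed to 2.475 dB over, so 27.225 dB of GR.
B: 4 dB over, compressed to 0.4 dB over, so 3.6 dB of GR.
A reduces 23.625 dB more.

A, by 23.625 dB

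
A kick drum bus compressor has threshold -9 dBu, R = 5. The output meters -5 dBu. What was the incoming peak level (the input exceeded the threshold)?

11 dBu

That's 4 dB above the -9 dBu threshold.
Before 5:1 compression the overshoot was 4 × 5 = 20 dB, so input = -9 + 20 = 11 dBu.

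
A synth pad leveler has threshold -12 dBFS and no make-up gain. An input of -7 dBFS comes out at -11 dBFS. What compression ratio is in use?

Input overshoot = -7 − (-12) = 5 dB; output overshoot = -11 − (-12) = 1 dB.
Ratio = 5 / 1 = 5.

5:1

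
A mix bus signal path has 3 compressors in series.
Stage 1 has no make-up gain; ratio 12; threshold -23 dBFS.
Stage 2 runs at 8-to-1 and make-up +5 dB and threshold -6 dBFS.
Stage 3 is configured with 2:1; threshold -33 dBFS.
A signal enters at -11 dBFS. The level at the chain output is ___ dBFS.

-25 dBFS

Stage 1: -11 dBFS is 12 dB over -23 dBFS; at 12:1 that becomes 1 dB over, giving -22 dBFS.
Stage 2: -22 dBFS ≤ -6 dBFS, so stage 2 doesn't engage; make-up brings it to -17 dBFS.
Stage 3: 16 dB above -33 dBFS, reduced 2:1 to 8 dB above → -25 dBFS.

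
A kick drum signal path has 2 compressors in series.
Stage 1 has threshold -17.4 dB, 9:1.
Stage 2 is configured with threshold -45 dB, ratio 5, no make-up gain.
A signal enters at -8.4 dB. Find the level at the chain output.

-39.28 dB

Stage 1: -8.4 dB is 9 dB over -17.4 dB; at 9:1 that becomes 1 dB over, giving -16.4 dB.
Stage 2: -16.4 dB is 28.6 dB over -45 dB; at 5:1 that becomes 5.72 dB over, giving -39.28 dB.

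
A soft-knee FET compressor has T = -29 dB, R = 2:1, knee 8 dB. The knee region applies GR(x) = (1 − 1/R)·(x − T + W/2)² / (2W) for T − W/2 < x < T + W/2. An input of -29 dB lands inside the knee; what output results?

-29.5 dB

x − T + W/2 = -29 − (-29) + 4 = 4.
GR = (1 − 1/2) × 4² / 16 = 0.5 × 16 / 16 = 0.5 dB.
Output = -29 − 0.5 = -29.5 dB.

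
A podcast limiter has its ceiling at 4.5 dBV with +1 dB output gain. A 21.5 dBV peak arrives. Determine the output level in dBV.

5.5 dBV

The limiter clamps the peak to its 4.5 dBV ceiling.
Output gain then adds 1 dB: 4.5 + 1 = 5.5 dBV.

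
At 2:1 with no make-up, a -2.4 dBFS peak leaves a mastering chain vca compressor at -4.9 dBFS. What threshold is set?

Gain reduction = -2.4 − (-4.9) = 2.5 dB; output overshoot = GR / (R − 1) = 2.5 / 1 = 2.5 dB.
Threshold = output − output overshoot = -4.9 − 2.5 = -7.4 dBFS.

-7.4 dBFS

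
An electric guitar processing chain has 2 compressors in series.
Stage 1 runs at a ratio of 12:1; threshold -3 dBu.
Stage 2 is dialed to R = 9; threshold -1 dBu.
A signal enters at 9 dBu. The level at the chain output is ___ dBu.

-2 dBu

Stage 1: overshoot 12 dB → 12/12 = 1 dB → -2 dBu.
Stage 2: -2 dBu ≤ -1 dBu, so stage 2 doesn't engage; output -2 dBu.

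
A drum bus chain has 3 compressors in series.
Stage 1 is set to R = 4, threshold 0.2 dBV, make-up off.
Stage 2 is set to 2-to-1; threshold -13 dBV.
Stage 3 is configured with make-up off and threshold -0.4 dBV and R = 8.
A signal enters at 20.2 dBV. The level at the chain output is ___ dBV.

Stage 1: overshoot 20 dB → 20/4 = 5 dB → 5.2 dBV.
Stage 2: 5.2 dBV is 18.2 dB over -13 dBV; at 2:1 that becomes 9.1 dB over, giving -3.9 dBV.
Stage 3: -3.9 dBV is at or below the -0.4 dBV threshold — no compression; output -3.9 dBV.

-3.9 dBV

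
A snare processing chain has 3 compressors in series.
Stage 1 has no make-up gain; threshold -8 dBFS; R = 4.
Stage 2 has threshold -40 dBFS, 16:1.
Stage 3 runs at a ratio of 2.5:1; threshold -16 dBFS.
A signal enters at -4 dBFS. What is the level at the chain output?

Stage 1: overshoot 4 dB → 4/4 = 1 dB → -7 dBFS.
Stage 2: overshoot 33 dB → 33/16 = 2.0625 dB → -37.9375 dBFS.
Stage 3: -37.9375 dBFS ≤ -16 dBFS, so stage 3 doesn't engage; output -37.9375 dBFS.

-37.9375 dBFS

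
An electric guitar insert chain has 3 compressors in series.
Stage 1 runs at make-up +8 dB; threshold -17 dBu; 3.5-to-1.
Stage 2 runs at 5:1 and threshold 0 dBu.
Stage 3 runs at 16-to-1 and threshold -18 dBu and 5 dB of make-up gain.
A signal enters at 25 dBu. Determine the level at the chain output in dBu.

-11.8375 dBu

Stage 1: overshoot 42 dB → 42/3.5 = 12 dB → -5 dBu; +8 dB make-up → 3 dBu.
Stage 2: 3 dB above 0 dBu, reduced 5:1 to 0.6 dB above → 0.6 dBu.
Stage 3: overshoot 18.6 dB → 18.6/16 = 1.1625 dB → -16.8375 dBu; +5 dB make-up → -11.8375 dBu.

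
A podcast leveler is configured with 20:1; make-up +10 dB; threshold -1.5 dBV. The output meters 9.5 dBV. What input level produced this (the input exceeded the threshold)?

Remove make-up: 9.5 − 10 = -0.5 dBV.
That's 1 dB above the -1.5 dBV threshold.
Undo the ratio: input overshoot = 1 × 20 = 20 dB, giving input = 18.5 dBV.

18.5 dBV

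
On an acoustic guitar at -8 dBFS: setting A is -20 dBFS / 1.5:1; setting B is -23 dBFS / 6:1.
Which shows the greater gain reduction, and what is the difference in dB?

B, by 8.5 dB

A: 12 dB over, compressed to 8 dB over, so 4 dB of GR.
B: 15 dB over, compressed to 2.5 dB over, so 12.5 dB of GR.
B reduces 8.5 dB more.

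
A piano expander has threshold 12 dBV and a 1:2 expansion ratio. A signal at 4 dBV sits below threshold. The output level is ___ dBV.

-4 dBV

The input is 8 dB below the 12 dBV threshold.
A 1:2 expander multiplies undershoot by 2: 8 × 2 = 16 dB below threshold.
Output = 12 − 16 = -4 dBV.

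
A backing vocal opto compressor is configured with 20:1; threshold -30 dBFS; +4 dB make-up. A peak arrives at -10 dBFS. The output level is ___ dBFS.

-25 dBFS

Overshoot: -10 − (-30) = 20 dB.
20:1 compression reduces that to 20/20 = 1 dB over.
So the level is -30 + 1 = -29 dBFS; make-up adds 4 dB, giving -25 dBFS.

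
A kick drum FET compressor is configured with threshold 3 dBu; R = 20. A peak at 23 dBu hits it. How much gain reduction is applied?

19 dB

The signal is 20 dB above threshold.
A 20:1 ratio leaves 1 dB of that excess.
GR = overshoot in − overshoot out = 20 − 1 = 19 dB.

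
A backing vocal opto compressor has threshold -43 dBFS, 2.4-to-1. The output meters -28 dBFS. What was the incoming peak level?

-7 dBFS

The compressed level sits -28 − (-43) = 15 dB over threshold.
Before 2.4:1 compression the overshoot was 15 × 2.4 = 36 dB, so input = -43 + 36 = -7 dBFS.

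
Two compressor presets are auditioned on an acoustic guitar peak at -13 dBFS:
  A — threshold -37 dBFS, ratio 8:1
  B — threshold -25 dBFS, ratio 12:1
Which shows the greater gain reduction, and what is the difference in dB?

A, by 10 dB

A: GR = 24 − 24/8 = 21 dB.
B: GR = 12 − 12/12 = 11 dB.
Difference: 10 dB in favour of A.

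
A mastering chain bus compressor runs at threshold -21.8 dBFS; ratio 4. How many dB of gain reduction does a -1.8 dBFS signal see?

The signal is 20 dB above threshold.
After 4:1 compression the overshoot becomes 20/4 = 5 dB.
GR = overshoot in − overshoot out = 20 − 5 = 15 dB.

15 dB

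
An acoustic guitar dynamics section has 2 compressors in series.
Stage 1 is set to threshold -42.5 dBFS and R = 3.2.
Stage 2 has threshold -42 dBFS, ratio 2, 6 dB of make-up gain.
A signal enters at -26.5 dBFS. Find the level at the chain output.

Stage 1: 16 dB above -42.5 dBFS, reduced 3.2:1 to 5 dB above → -37.5 dBFS.
Stage 2: overshoot 4.5 dB → 4.5/2 = 2.25 dB → -39.75 dBFS; +6 dB make-up → -33.75 dBFS.

-33.75 dBFS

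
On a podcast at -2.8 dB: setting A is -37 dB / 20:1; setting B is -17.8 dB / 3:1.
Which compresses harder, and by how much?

A, by 22.49 dB

A: overshoot 34.2 dB → output overshoot 1.71 dB → GR 32.49 dB.
B: overshoot 15 dB → output overshoot 5 dB → GR 10 dB.
A applies 22.49 dB more gain reduction.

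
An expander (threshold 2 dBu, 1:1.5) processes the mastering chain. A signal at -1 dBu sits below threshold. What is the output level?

-2.5 dBu

Undershoot = 2 − (-1) = 3 dB.
At 1:1.5, that expands to 4.5 dB under threshold.
Output = 2 − 4.5 = -2.5 dBu.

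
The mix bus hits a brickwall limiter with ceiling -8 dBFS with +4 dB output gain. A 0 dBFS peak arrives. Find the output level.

-4 dBFS

A brickwall limiter is an ∞:1 compressor: any input above the ceiling is clamped to -8 dBFS.
Output gain then adds 4 dB: -8 + 4 = -4 dBFS.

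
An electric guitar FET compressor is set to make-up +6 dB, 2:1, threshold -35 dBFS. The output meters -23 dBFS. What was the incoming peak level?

-23 dBFS

Stripping the +6 dB make-up gives -29 dBFS at the gain stage.
Post-compression overshoot = -29 − (-35) = 6 dB.
Input overshoot = R × output overshoot = 12 dB → input = -35 + 12 = -23 dBFS.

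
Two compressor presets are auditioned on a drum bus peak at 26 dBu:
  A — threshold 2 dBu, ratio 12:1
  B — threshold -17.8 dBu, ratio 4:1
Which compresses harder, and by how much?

A: overshoot 24 dB → output overshoot 2 dB → GR 22 dB.
B: overshoot 43.8 dB → output overshoot 10.95 dB → GR 32.85 dB.
B reduces 10.85 dB more.

B, by 10.85 dB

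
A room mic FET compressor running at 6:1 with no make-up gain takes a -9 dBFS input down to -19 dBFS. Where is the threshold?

-21 dBFS

Let T be the threshold. Output overshoot = (input overshoot)/R, so -19 − T = (-9 − T)/6.
6·(-19 − T) = -9 − T → 5·T = -114 − (-9) = -105.
T = -105/5 = -21 dBFS.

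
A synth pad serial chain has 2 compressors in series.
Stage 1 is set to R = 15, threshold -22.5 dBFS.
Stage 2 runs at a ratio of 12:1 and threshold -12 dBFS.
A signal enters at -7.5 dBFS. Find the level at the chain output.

Stage 1: overshoot 15 dB → 15/15 = 1 dB → -21.5 dBFS.
Stage 2: -21.5 dBFS ≤ -12 dBFS, so stage 2 doesn't engage; output -21.5 dBFS.

-21.5 dBFS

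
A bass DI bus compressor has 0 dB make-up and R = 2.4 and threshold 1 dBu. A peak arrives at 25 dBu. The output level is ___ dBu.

The input is 24 dB above the 1 dBu threshold.
2.4:1 compression reduces that to 24/2.4 = 10 dB over.
Output = 1 + 10 = 11 dBu.

11 dBu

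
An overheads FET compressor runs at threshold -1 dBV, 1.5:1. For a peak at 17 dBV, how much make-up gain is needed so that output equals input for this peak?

6 dB

Without make-up, output = threshold + overshoot/1.5 = -1 + 12 = 11 dBV.
Gap to target: 6 dB.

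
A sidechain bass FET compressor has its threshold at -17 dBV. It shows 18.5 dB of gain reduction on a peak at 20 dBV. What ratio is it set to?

Input overshoot = 20 − (-17) = 37 dB.
Output overshoot = 37 − 18.5 = 18.5 dB.
Ratio = input overshoot / output overshoot = 37 / 18.5 = 2.

2:1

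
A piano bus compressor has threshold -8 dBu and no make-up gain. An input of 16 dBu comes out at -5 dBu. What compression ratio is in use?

8:1

Input overshoot = 16 − (-8) = 24 dB; output overshoot = -5 − (-8) = 3 dB.
Ratio = 24 / 3 = 8.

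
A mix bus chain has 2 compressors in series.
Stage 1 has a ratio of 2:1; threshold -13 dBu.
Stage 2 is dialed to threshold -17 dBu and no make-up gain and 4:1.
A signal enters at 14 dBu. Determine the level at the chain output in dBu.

Stage 1: overshoot 27 dB → 27/2 = 13.5 dB → 0.5 dBu.
Stage 2: 0.5 dBu is 17.5 dB over -17 dBu; at 4:1 that becomes 4.375 dB over, giving -12.625 dBu.

-12.625 dBu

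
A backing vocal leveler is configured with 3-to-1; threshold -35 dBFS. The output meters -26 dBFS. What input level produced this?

-8 dBFS

Post-compression overshoot = -26 − (-35) = 9 dB.
Undo the ratio: input overshoot = 9 × 3 = 27 dB, giving input = -8 dBFS.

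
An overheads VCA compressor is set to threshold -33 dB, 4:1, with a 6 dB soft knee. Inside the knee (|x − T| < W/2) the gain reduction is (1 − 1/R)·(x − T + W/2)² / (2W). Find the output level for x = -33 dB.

x − T + W/2 = -33 − (-33) + 3 = 3.
GR = (1 − 1/4) × 3² / 12 = 0.75 × 9 / 12 = 0.5625 dB.
Output = -33 − 0.5625 = -33.5625 dB.

-33.5625 dB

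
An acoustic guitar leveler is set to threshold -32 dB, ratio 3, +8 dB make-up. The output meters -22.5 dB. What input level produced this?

-27.5 dB

Before make-up, the level was -22.5 − 8 = -30.5 dB.
That's 1.5 dB above the -32 dB threshold.
Input overshoot = R × output overshoot = 4.5 dB → input = -32 + 4.5 = -27.5 dB.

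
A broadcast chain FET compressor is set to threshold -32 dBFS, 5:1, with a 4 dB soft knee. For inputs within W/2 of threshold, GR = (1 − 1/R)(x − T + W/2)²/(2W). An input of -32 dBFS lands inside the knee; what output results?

x − T + W/2 = -32 − (-32) + 2 = 2.
GR = (1 − 1/5) × 2² / 8 = 0.8 × 4 / 8 = 0.4 dB.
Output = -32 − 0.4 = -32.4 dBFS.

-32.4 dBFS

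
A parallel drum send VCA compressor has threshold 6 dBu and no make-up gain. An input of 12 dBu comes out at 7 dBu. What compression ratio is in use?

6:1

Input overshoot = 12 − 6 = 6 dB; output overshoot = 7 − 6 = 1 dB.
Ratio = 6 / 1 = 6.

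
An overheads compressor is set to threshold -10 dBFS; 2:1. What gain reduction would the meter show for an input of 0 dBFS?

5 dB

Overshoot = 0 − (-10) = 10 dB.
At 2:1, output sits 10/2 = 5 dB above threshold.
GR = overshoot in − overshoot out = 10 − 5 = 5 dB.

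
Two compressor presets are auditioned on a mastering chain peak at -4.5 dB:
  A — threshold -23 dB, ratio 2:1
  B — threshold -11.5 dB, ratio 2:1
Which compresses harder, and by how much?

A: GR = 18.5 − 18.5/2 = 9.25 dB.
B: GR = 7 − 7/2 = 3.5 dB.
A reduces 5.75 dB more.

A, by 5.75 dB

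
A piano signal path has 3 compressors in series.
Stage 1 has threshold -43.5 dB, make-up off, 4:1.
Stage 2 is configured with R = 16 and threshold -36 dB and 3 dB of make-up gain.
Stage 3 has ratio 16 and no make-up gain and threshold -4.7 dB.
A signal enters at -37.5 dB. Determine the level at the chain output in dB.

Stage 1: 6 dB above -43.5 dB, reduced 4:1 to 1.5 dB above → -42 dB.
Stage 2: below threshold (-42 ≤ -36); passes unchanged; make-up brings it to -39 dB.
Stage 3: -39 dB is at or below the -4.7 dB threshold — no compression; output -39 dB.

-39 dB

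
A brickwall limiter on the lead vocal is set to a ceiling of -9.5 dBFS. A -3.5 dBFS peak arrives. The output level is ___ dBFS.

-9.5 dBFS

A brickwall limiter is an ∞:1 compressor: any input above the ceiling is clamped to -9.5 dBFS.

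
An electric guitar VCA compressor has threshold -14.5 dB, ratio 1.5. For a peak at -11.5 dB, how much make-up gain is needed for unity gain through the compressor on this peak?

Overshoot 3 dB → 3/1.5 = 2 dB after compression, so the compressed level is -14.5 + 2 = -12.5 dB.
Make-up = target − compressed = -11.5 − (-12.5) = 1 dB.

1 dB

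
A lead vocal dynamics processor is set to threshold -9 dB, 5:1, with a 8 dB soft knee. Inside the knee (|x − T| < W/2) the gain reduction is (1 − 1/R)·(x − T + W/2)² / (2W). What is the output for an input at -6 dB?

-8.45 dB

x − T + W/2 = -6 − (-9) + 4 = 7.
GR = (1 − 1/5) × 7² / 16 = 0.8 × 49 / 16 = 2.45 dB.
Output = -6 − 2.45 = -8.45 dB.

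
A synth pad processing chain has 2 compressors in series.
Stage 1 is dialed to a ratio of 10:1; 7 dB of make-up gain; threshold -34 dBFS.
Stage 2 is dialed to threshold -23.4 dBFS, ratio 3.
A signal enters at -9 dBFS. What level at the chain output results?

-24.5 dBFS

Stage 1: 25 dB above -34 dBFS, reduced 10:1 to 2.5 dB above → -31.5 dBFS; +7 dB make-up → -24.5 dBFS.
Stage 2: below threshold (-24.5 ≤ -23.4); passes unchanged; output -24.5 dBFS.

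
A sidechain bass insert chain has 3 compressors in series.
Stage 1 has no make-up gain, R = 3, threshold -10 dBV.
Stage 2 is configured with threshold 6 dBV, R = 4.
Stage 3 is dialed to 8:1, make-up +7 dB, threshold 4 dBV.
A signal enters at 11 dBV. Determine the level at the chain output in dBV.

4 dBV

Stage 1: 21 dB above -10 dBV, reduced 3:1 to 7 dB above → -3 dBV.
Stage 2: -3 dBV ≤ 6 dBV, so stage 2 doesn't engage; output -3 dBV.
Stage 3: below threshold (-3 ≤ 4); passes unchanged; make-up brings it to 4 dBV.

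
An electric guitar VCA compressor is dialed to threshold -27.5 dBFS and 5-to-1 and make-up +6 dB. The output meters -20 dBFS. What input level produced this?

-20 dBFS

Before make-up, the level was -20 − 6 = -26 dBFS.
The compressed level sits -26 − (-27.5) = 1.5 dB over threshold.
Before 5:1 compression the overshoot was 1.5 × 5 = 7.5 dB, so input = -27.5 + 7.5 = -20 dBFS.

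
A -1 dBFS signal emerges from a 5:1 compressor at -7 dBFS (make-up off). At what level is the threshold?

-8.5 dBFS

Let T be the threshold. Output overshoot = (input overshoot)/R, so -7 − T = (-1 − T)/5.
5·(-7 − T) = -1 − T → 4·T = -35 − (-1) = -34.
T = -34/4 = -8.5 dBFS.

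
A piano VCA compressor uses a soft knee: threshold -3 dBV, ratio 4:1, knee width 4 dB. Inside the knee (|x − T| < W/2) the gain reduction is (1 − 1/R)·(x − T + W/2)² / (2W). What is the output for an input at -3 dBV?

x − T + W/2 = -3 − (-3) + 2 = 2.
GR = (1 − 1/4) × 2² / 8 = 0.75 × 4 / 8 = 0.375 dB.
Output = -3 − 0.375 = -3.375 dBV.

-3.375 dBV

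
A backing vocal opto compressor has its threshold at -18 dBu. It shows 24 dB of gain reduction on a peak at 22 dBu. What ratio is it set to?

Input overshoot = 22 − (-18) = 40 dB.
Output overshoot = 40 − 24 = 16 dB.
Ratio = input overshoot / output overshoot = 40 / 16 = 2.5.

2.5:1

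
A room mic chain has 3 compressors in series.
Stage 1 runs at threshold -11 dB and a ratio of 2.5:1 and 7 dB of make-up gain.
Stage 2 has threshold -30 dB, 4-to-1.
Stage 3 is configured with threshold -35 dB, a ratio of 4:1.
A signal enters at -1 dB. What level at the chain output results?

-31.875 dB

Stage 1: -1 dB is 10 dB over -11 dB; at 2.5:1 that becomes 4 dB over, giving -7 dB; +7 dB make-up → 0 dB.
Stage 2: 0 dB is 30 dB over -30 dB; at 4:1 that becomes 7.5 dB over, giving -22.5 dB.
Stage 3: 12.5 dB above -35 dB, reduced 4:1 to 3.125 dB above → -31.875 dB.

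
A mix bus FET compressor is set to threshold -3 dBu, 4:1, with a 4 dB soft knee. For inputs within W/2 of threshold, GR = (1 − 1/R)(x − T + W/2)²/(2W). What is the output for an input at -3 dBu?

x − T + W/2 = -3 − (-3) + 2 = 2.
GR = (1 − 1/4) × 2² / 8 = 0.75 × 4 / 8 = 0.375 dB.
Output = -3 − 0.375 = -3.375 dBu.

-3.375 dBu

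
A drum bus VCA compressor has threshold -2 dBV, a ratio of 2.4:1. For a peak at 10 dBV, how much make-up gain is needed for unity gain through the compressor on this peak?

7 dB

Overshoot 12 dB → 12/2.4 = 5 dB after compression, so the compressed level is -2 + 5 = 3 dBV.
Make-up = target − compressed = 10 − 3 = 7 dB.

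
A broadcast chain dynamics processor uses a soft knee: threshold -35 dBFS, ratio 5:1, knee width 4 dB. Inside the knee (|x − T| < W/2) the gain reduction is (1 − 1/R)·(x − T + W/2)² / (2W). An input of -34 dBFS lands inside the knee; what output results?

-34.9 dBFS

x − T + W/2 = -34 − (-35) + 2 = 3.
GR = (1 − 1/5) × 3² / 8 = 0.8 × 9 / 8 = 0.9 dB.
Output = -34 − 0.9 = -34.9 dBFS.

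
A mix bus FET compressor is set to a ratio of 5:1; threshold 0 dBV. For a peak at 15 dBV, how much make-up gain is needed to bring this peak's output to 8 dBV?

5 dB

Without make-up, output = threshold + overshoot/5 = 0 + 3 = 3 dBV.
Gap to target: 5 dB.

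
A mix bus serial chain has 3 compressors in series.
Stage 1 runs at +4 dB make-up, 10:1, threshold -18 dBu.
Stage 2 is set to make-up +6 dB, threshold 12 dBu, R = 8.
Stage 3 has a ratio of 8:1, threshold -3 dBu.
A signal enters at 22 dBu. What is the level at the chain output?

-4 dBu

Stage 1: 22 dBu is 40 dB over -18 dBu; at 10:1 that becomes 4 dB over, giving -14 dBu; +4 dB make-up → -10 dBu.
Stage 2: -10 dBu ≤ 12 dBu, so stage 2 doesn't engage; make-up brings it to -4 dBu.
Stage 3: -4 dBu is at or below the -3 dBu threshold — no compression; output -4 dBu.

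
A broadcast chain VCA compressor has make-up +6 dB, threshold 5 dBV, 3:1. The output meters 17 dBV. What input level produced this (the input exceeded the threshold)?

Stripping the +6 dB make-up gives 11 dBV at the gain stage.
Post-compression overshoot = 11 − 5 = 6 dB.
Undo the ratio: input overshoot = 6 × 3 = 18 dB, giving input = 23 dBV.

23 dBV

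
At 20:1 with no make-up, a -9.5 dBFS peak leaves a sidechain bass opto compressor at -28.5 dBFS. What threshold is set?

Let T be the threshold. Output overshoot = (input overshoot)/R, so -28.5 − T = (-9.5 − T)/20.
20·(-28.5 − T) = -9.5 − T → 19·T = -570 − (-9.5) = -560.5.
T = -560.5/19 = -29.5 dBFS.

-29.5 dBFS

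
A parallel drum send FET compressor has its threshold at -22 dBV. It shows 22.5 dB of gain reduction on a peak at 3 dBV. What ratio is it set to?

10:1

Input overshoot = 3 − (-22) = 25 dB.
Output overshoot = 25 − 22.5 = 2.5 dB.
Ratio = input overshoot / output overshoot = 25 / 2.5 = 10.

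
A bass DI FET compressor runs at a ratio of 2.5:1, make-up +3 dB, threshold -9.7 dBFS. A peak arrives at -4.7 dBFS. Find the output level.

-4.7 dBFS sits 5 dB over threshold.
At 2.5:1 the overshoot is divided by 2.5, leaving 2 dB above threshold.
So the level is -9.7 + 2 = -7.7 dBFS; make-up adds 3 dB, giving -4.7 dBFS.

-4.7 dBFS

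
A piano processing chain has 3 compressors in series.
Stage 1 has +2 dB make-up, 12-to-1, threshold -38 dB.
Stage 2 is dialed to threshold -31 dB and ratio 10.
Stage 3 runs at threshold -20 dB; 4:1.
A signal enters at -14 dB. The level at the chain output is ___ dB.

-34 dB

Stage 1: overshoot 24 dB → 24/12 = 2 dB → -36 dB; +2 dB make-up → -34 dB.
Stage 2: -34 dB ≤ -31 dB, so stage 2 doesn't engage; output -34 dB.
Stage 3: -34 dB is at or below the -20 dB threshold — no compression; output -34 dB.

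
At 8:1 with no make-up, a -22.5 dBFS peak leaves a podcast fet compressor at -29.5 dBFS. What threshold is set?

-30.5 dBFS

Let T be the threshold. Output overshoot = (input overshoot)/R, so -29.5 − T = (-22.5 − T)/8.
8·(-29.5 − T) = -22.5 − T → 7·T = -236 − (-22.5) = -213.5.
T = -213.5/7 = -30.5 dBFS.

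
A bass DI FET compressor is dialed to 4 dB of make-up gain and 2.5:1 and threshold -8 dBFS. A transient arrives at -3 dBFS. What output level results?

The input is 5 dB above the -8 dBFS threshold.
At 2.5:1 the overshoot is divided by 2.5, leaving 2 dB above threshold.
Output = -8 + 2 = -6 dBFS; make-up adds 4 dB, giving -2 dBFS.

-2 dBFS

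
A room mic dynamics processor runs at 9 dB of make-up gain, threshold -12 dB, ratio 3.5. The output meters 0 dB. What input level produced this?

Stripping the +9 dB make-up gives -9 dB at the gain stage.
The compressed level sits -9 − (-12) = 3 dB over threshold.
Before 3.5:1 compression the overshoot was 3 × 3.5 = 10.5 dB, so input = -12 + 10.5 = -1.5 dB.

-1.5 dB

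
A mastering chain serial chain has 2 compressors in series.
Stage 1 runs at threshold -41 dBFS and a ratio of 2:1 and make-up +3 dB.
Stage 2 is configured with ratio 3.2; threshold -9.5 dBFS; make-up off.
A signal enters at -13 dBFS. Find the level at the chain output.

Stage 1: -13 dBFS is 28 dB over -41 dBFS; at 2:1 that becomes 14 dB over, giving -27 dBFS; +3 dB make-up → -24 dBFS.
Stage 2: below threshold (-24 ≤ -9.5); passes unchanged; output -24 dBFS.

-24 dBFS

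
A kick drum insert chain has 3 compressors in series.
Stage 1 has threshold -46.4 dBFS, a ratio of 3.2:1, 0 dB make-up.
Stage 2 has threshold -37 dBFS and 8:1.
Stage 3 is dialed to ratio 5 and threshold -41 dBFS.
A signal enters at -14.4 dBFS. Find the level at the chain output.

-40.185 dBFS

Stage 1: overshoot 32 dB → 32/3.2 = 10 dB → -36.4 dBFS.
Stage 2: -36.4 dBFS is 0.6 dB over -37 dBFS; at 8:1 that becomes 0.075 dB over, giving -36.925 dBFS.
Stage 3: 4.075 dB above -41 dBFS, reduced 5:1 to 0.815 dB above → -40.185 dBFS.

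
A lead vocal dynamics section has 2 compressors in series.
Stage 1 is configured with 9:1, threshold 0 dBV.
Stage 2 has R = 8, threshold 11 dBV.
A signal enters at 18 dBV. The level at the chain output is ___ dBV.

2 dBV

Stage 1: overshoot 18 dB → 18/9 = 2 dB → 2 dBV.
Stage 2: below threshold (2 ≤ 11); passes unchanged; output 2 dBV.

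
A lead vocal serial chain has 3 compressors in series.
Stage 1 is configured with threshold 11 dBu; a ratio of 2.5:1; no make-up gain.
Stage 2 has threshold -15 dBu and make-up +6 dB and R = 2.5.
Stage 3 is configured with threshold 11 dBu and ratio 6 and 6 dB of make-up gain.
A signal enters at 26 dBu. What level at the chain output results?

Stage 1: 15 dB above 11 dBu, reduced 2.5:1 to 6 dB above → 17 dBu.
Stage 2: 32 dB above -15 dBu, reduced 2.5:1 to 12.8 dB above → -2.2 dBu; +6 dB make-up → 3.8 dBu.
Stage 3: 3.8 dBu ≤ 11 dBu, so stage 3 doesn't engage; make-up brings it to 9.8 dBu.

9.8 dBu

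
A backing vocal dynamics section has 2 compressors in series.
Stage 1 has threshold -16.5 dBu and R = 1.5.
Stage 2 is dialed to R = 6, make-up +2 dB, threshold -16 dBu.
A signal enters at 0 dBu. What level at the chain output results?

-12.25 dBu

Stage 1: 16.5 dB above -16.5 dBu, reduced 1.5:1 to 11 dB above → -5.5 dBu.
Stage 2: overshoot 10.5 dB → 10.5/6 = 1.75 dB → -14.25 dBu; +2 dB make-up → -12.25 dBu.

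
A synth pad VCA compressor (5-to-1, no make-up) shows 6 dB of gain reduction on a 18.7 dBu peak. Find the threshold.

11.2 dBu

Gain reduction = 18.7 − 12.7 = 6 dB; output overshoot = GR / (R − 1) = 6 / 4 = 1.5 dB.
Threshold = output − output overshoot = 12.7 − 1.5 = 11.2 dBu.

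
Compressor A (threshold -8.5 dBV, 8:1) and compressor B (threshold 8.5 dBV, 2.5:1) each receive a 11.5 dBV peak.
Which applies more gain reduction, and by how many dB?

A, by 15.7 dB

A: 20 dB over, compressed to 2.5 dB over, so 17.5 dB of GR.
B: 3 dB over, compressed to 1.2 dB over, so 1.8 dB of GR.
Difference: 15.7 dB in favour of A.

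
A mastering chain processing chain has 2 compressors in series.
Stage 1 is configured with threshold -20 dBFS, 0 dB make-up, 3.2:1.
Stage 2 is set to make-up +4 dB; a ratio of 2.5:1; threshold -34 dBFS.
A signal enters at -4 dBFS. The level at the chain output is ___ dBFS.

Stage 1: -4 dBFS is 16 dB over -20 dBFS; at 3.2:1 that becomes 5 dB over, giving -15 dBFS.
Stage 2: 19 dB above -34 dBFS, reduced 2.5:1 to 7.6 dB above → -26.4 dBFS; +4 dB make-up → -22.4 dBFS.

-22.4 dBFS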